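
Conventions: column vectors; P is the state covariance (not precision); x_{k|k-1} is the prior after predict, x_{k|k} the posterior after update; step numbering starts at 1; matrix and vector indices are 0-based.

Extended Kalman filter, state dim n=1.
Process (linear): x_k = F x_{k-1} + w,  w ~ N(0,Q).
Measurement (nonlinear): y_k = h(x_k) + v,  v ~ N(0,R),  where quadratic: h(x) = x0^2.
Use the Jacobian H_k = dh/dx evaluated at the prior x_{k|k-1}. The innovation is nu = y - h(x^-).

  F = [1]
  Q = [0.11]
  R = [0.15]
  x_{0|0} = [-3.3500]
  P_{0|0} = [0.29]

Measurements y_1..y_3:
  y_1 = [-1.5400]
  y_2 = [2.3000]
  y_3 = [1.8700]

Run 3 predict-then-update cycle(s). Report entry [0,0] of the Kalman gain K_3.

step 1: x^-=[-3.3500]  P^-=[0.4000]  H_jac=[-6.7000]  S=[18.1060]  K=[-0.1480]  nu=[-12.7625]  x^+=[-1.4609]  P^+=[0.0033]
step 2: x^-=[-1.4609]  P^-=[0.1133]  H_jac=[-2.9219]  S=[1.1174]  K=[-0.2963]  nu=[0.1657]  x^+=[-1.5100]  P^+=[0.0152]
step 3: x^-=[-1.5100]  P^-=[0.1252]  H_jac=[-3.0200]  S=[1.2920]  K=[-0.2927]  nu=[-0.4102]  x^+=[-1.3900]  P^+=[0.0145]

K[0,0] = -0.2927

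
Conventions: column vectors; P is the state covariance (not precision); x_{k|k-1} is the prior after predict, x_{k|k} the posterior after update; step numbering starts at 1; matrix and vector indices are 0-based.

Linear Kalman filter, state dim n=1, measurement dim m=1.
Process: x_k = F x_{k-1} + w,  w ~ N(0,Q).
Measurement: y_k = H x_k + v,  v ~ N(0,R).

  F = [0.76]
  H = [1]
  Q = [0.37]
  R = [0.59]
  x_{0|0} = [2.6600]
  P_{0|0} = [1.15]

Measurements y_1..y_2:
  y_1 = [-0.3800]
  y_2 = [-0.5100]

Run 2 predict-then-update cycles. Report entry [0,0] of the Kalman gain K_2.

step 1: x^-=[2.0216]  P^-=[1.0342]  S=[1.6242]  K=[0.6368]  nu=[-2.4016]  x^+=[0.4924]  P^+=[0.3757]
step 2: x^-=[0.3742]  P^-=[0.5870]  S=[1.1770]  K=[0.4987]  nu=[-0.8842]  x^+=[-0.0668]  P^+=[0.2942]

K[0,0] = 0.4987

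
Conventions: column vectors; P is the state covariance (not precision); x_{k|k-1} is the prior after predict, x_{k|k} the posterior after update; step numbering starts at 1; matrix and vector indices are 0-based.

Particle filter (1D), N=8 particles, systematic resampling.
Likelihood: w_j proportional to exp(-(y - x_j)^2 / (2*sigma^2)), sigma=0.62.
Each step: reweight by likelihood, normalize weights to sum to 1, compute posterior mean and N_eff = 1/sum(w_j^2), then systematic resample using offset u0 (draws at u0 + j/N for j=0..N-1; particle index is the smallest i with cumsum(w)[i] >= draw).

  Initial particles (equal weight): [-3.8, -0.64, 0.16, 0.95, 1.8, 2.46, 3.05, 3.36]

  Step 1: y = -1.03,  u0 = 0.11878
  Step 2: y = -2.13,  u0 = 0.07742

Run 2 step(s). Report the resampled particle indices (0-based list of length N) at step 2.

resampled_idx = [0, 1, 1, 2, 3, 4, 4, 5]

step 1: w=[0.0000, 0.8328, 0.1609, 0.0062, 0.0000, 0.0000, 0.0000, 0.0000]  mean=-0.5015  Neff=1.3898  idx=[1, 1, 1, 1, 1, 1, 2, 3]
step 2: w=[0.1661, 0.1661, 0.1661, 0.1661, 0.1661, 0.1661, 0.0033, 0.0000]  mean=-0.6374  Neff=6.0390  idx=[0, 1, 1, 2, 3, 4, 4, 5]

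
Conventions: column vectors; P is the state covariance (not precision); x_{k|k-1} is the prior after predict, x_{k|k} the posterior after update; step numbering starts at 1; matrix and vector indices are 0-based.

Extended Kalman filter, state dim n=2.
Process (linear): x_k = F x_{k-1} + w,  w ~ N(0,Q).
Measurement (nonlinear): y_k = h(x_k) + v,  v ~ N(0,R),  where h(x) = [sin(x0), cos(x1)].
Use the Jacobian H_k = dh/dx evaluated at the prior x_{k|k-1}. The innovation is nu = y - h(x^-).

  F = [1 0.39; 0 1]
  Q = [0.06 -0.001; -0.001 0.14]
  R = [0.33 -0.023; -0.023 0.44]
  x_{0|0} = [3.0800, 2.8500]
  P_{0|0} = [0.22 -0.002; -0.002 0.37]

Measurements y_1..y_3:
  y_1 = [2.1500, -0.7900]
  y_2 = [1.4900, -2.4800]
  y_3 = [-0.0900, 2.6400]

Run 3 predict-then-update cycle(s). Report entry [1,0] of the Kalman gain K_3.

step 1: x^-=[4.1915, 2.8500]  P^-=[0.3347 0.1413; 0.1413 0.5100]  H_jac=[-0.4977 0.0000; 0.0000 -0.2875]  S=[0.4129 -0.0028; -0.0028 0.4821]  K=[-0.4040 -0.0866; -0.1724 -0.3051]  nu=[3.0174, 0.1678]  x^+=[2.9579, 2.2787]  P^+=[0.2639 0.1002; 0.1002 0.4532]
step 2: x^-=[3.8466, 2.2787]  P^-=[0.4710 0.2759; 0.2759 0.5932]  H_jac=[-0.7616 0.0000; 0.0000 -0.7597]  S=[0.6032 0.1366; 0.1366 0.7823]  K=[-0.5560 -0.1708; -0.2269 -0.5364]  nu=[2.1381, -1.8297]  x^+=[2.9705, 2.7750]  P^+=[0.2357 0.0821; 0.0821 0.3038]
step 3: x^-=[4.0528, 2.7750]  P^-=[0.4060 0.1996; 0.1996 0.4438]  H_jac=[-0.6128 0.0000; 0.0000 -0.3584]  S=[0.4825 0.0208; 0.0208 0.4970]  K=[-0.5104 -0.1225; -0.2401 -0.3099]  nu=[0.7002, 3.5736]  x^+=[3.2575, 1.4993]  P^+=[0.2702 0.1177; 0.1177 0.3651]

K[1,0] = -0.2401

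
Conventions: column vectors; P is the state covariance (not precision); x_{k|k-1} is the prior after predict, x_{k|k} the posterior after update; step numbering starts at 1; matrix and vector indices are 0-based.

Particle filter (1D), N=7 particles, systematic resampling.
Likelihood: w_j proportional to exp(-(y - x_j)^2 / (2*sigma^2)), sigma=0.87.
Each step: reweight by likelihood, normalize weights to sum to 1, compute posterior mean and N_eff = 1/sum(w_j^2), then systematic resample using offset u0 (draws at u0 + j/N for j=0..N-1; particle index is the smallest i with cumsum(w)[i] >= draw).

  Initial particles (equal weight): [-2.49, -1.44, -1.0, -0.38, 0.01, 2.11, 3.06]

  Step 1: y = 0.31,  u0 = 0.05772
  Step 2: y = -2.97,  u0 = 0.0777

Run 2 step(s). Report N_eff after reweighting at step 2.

N_eff = 2.0130

step 1: w=[0.0025, 0.0586, 0.1426, 0.3236, 0.4176, 0.0521, 0.0030]  mean=-0.2329  Neff=3.2725  idx=[1, 2, 3, 3, 4, 4, 4]
step 2: w=[0.6609, 0.2389, 0.0369, 0.0369, 0.0088, 0.0088, 0.0088]  mean=-1.2184  Neff=2.0130  idx=[0, 0, 0, 0, 0, 1, 2]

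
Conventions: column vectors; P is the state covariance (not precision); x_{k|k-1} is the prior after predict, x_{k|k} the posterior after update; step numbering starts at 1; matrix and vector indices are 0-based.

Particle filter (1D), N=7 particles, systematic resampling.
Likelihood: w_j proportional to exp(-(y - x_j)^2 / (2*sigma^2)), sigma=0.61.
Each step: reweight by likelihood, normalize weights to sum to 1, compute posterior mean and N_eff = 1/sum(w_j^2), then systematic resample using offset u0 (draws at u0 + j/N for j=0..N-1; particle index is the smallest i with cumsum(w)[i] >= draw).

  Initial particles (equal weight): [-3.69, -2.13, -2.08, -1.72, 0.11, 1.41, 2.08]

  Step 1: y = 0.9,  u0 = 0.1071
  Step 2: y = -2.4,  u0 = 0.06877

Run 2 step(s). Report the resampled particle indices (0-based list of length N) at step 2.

resampled_idx = [0, 0, 0, 0, 1, 1, 1]

step 1: w=[0.0000, 0.0000, 0.0000, 0.0001, 0.3348, 0.5459, 0.1192]  mean=1.0544  Neff=2.3567  idx=[4, 4, 5, 5, 5, 5, 6]
step 2: w=[0.5000, 0.5000, 0.0000, 0.0000, 0.0000, 0.0000, 0.0000]  mean=0.1100  Neff=2.0001  idx=[0, 0, 0, 0, 1, 1, 1]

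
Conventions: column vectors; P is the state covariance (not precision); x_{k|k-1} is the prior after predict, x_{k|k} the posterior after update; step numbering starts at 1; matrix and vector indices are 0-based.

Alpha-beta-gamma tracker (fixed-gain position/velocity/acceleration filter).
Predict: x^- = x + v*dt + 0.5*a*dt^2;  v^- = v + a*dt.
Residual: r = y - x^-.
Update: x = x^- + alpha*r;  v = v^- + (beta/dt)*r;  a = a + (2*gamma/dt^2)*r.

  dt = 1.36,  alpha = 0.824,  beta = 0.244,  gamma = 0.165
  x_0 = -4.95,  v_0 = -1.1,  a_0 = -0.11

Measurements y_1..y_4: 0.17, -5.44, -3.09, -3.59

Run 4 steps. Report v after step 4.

v_post = 0.7996

step 1: x_pred=-6.5477  r=6.7177  x^+=-1.0123  v^+=-0.0444  a^+=1.0886
step 2: x_pred=-0.0660  r=-5.3740  x^+=-4.4942  v^+=0.4719  a^+=0.1297
step 3: x_pred=-3.7324  r=0.6424  x^+=-3.2031  v^+=0.7636  a^+=0.2443
step 4: x_pred=-1.9386  r=-1.6514  x^+=-3.2994  v^+=0.7996  a^+=-0.0503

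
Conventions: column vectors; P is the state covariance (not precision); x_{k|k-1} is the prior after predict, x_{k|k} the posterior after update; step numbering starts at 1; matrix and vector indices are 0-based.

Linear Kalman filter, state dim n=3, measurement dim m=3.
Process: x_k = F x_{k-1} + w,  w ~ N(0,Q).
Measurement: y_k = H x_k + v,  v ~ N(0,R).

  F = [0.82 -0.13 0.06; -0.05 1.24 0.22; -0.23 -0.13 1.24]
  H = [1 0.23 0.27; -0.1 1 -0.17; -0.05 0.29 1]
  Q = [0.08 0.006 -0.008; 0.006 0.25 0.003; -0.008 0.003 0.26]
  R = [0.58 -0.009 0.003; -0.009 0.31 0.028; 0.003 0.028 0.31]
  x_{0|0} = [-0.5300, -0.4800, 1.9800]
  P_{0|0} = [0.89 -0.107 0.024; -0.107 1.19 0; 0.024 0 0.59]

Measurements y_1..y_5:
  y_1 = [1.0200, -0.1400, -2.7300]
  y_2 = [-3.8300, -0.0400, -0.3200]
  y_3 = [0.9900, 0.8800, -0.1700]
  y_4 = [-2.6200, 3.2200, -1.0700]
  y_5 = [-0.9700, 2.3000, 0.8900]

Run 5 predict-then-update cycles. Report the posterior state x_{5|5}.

step 1: x^-=[-0.2534, -0.1331, 2.6395]  P^-=[0.7258 -0.3198 -0.0796; -0.3198 2.1233 0.0095; -0.0796 0.0095 1.2143]  S=[1.3178 0.0565 0.2716; 0.0565 2.5336 0.4825; 0.2716 0.4825 1.7274]  K=[0.5185 -0.1294 -0.1661; 0.0677 0.8237 0.1305; 0.0425 -0.2206 0.7618]  nu=[0.5913, 0.4165, -5.3436]  x^+=[0.8869, -0.4474, -1.4979]  P^+=[0.3151 -0.0232 -0.0311; -0.0232 0.2542 -0.0111; -0.0311 -0.0111 0.2318]
step 2: x^-=[0.6955, -0.9286, -2.0032]  P^-=[0.2991 -0.0746 -0.0734; -0.0746 0.6503 0.0220; -0.0734 0.0220 0.6573]  S=[0.8902 0.0271 0.1225; 0.0271 0.9872 0.1399; 0.1225 0.1399 1.0450]  K=[0.3150 -0.0833 -0.1310; 0.0558 0.6450 0.1122; 0.0375 -0.1777 0.6580]  nu=[-3.7711, 0.6176, 1.9873]  x^+=[-0.8042, -0.5175, -0.9467]  P^+=[0.1944 -0.0175 -0.0272; -0.0175 0.1999 -0.0058; -0.0272 -0.0058 0.1994]
step 3: x^-=[-0.6490, -0.8098, -0.9216]  P^-=[0.2160 -0.0546 -0.0514; -0.0546 0.5670 0.0266; -0.0514 0.0266 0.5967]  S=[0.8199 0.0354 0.1334; 0.0354 0.8966 0.1264; 0.1334 0.1264 0.9770]  K=[0.2513 -0.0703 -0.1051; 0.0566 0.6156 0.1109; 0.0449 -0.1693 0.6370]  nu=[2.0741, 1.4682, 0.9540]  x^+=[-0.3312, 0.3174, -0.4694]  P^+=[0.1554 -0.0151 -0.0216; -0.0151 0.1912 -0.0044; -0.0216 -0.0044 0.1931]
step 4: x^-=[-0.3410, 0.3069, -0.5471]  P^-=[0.1896 -0.0482 -0.0395; -0.0482 0.5536 0.0267; -0.0395 0.0267 0.5811]  S=[0.8011 0.0396 0.1432; 0.0396 0.8816 0.1235; 0.1432 0.1235 0.9590]  K=[0.2291 -0.0660 -0.0914; 0.0579 0.6103 0.1105; 0.0498 -0.1679 0.6303]  nu=[-2.2018, 2.7860, -0.6290]  x^+=[-0.9720, 1.8101, -1.5209]  P^+=[0.1414 -0.0141 -0.0183; -0.0141 0.1896 -0.0042; -0.0183 -0.0042 0.1911]
step 5: x^-=[-1.1236, 1.9585, -1.8977]  P^-=[0.1802 -0.0457 -0.0338; -0.0457 0.5511 0.0259; -0.0338 0.0259 0.5755]  S=[0.7953 0.0413 0.1480; 0.0413 0.8787 0.1222; 0.1480 0.1222 0.9520]  K=[0.2211 -0.0645 -0.0850; 0.0586 0.6093 0.1101; 0.0522 -0.1678 0.6276]  nu=[0.2155, -0.0935, 2.1636]  x^+=[-1.2539, 2.1525, -0.5129]  P^+=[0.1362 -0.0136 -0.0167; -0.0136 0.1894 -0.0042; -0.0167 -0.0042 0.1904]

x_post = [-1.2539, 2.1525, -0.5129]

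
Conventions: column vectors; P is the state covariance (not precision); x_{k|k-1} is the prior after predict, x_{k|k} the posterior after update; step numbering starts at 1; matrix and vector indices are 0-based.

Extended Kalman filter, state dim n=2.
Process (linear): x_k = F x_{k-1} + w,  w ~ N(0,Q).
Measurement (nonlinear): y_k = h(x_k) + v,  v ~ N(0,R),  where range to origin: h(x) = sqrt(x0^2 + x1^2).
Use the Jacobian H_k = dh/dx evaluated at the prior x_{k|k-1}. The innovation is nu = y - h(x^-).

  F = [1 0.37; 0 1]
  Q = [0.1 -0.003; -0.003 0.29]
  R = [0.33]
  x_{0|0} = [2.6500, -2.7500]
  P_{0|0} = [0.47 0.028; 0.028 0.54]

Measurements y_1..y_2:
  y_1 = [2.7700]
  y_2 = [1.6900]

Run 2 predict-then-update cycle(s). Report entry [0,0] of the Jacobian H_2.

H_jac[0,0] = 0.2545

step 1: x^-=[1.6325, -2.7500]  P^-=[0.6646 0.2248; 0.2248 0.8300]  H_jac=[0.5105 -0.8599]  S=[0.9196]  K=[0.1587; -0.6514]  nu=[-0.4281]  x^+=[1.5645, -2.4712]  P^+=[0.6415 0.3199; 0.3199 0.4399]
step 2: x^-=[0.6502, -2.4712]  P^-=[1.0384 0.4796; 0.4796 0.7299]  H_jac=[0.2545 -0.9671]  S=[0.8438]  K=[-0.2366; -0.6919]  nu=[-0.8653]  x^+=[0.8549, -1.8725]  P^+=[0.9912 0.3415; 0.3415 0.3260]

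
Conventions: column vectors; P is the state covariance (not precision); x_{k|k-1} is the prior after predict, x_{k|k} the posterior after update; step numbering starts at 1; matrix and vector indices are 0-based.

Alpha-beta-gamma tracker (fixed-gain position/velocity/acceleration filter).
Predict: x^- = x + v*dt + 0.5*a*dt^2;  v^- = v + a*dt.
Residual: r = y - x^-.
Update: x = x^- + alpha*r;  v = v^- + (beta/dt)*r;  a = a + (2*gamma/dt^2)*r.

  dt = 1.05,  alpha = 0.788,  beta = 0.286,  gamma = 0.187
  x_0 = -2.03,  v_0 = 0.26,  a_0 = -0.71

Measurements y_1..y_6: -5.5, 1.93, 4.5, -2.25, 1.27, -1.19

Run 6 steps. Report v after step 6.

v_post = 0.1513

step 1: x_pred=-2.1484  r=-3.3516  x^+=-4.7895  v^+=-1.3984  a^+=-1.8470
step 2: x_pred=-7.2759  r=9.2059  x^+=-0.0217  v^+=-0.8302  a^+=1.2760
step 3: x_pred=-0.1900  r=4.6900  x^+=3.5057  v^+=1.7870  a^+=2.8669
step 4: x_pred=6.9625  r=-9.2125  x^+=-0.2970  v^+=2.2880  a^+=-0.2582
step 5: x_pred=1.9631  r=-0.6931  x^+=1.4169  v^+=1.8281  a^+=-0.4933
step 6: x_pred=3.0645  r=-4.2545  x^+=-0.2880  v^+=0.1513  a^+=-1.9366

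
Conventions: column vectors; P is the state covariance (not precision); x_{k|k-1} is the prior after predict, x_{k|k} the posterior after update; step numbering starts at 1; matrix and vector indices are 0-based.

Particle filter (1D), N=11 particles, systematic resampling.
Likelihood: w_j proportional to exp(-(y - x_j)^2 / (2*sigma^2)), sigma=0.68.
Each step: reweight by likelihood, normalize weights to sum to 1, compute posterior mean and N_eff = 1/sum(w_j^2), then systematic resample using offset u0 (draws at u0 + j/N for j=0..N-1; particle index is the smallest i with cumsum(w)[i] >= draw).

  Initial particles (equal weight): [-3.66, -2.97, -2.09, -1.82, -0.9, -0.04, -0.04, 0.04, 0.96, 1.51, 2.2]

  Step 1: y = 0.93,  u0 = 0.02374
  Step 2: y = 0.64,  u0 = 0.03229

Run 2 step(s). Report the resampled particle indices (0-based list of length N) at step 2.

step 1: w=[0.0000, 0.0000, 0.0000, 0.0001, 0.0088, 0.1188, 0.1188, 0.1395, 0.3282, 0.2284, 0.0574]  mean=0.7742  Neff=4.7406  idx=[5, 5, 6, 7, 8, 8, 8, 8, 9, 9, 9]
step 2: w=[0.0820, 0.0820, 0.0820, 0.0915, 0.1210, 0.1210, 0.1210, 0.1210, 0.0596, 0.0596, 0.0596]  mean=0.7283  Neff=10.2353  idx=[0, 1, 2, 3, 4, 5, 5, 6, 7, 8, 10]

resampled_idx = [0, 1, 2, 3, 4, 5, 5, 6, 7, 8, 10]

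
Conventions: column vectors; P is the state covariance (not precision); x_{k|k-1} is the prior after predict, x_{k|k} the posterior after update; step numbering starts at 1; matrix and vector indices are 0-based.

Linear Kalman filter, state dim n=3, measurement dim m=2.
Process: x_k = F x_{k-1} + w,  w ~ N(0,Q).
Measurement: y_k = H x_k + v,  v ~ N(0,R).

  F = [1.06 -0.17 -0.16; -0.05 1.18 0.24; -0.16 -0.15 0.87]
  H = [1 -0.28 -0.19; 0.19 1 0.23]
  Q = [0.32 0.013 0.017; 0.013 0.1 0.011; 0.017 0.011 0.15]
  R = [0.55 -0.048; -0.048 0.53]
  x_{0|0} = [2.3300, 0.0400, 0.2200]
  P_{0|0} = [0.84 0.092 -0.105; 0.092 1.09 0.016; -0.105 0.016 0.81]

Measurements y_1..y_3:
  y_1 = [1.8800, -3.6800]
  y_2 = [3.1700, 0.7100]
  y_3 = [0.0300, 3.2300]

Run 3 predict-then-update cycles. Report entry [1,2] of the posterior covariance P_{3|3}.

step 1: x^-=[2.4278, -0.0165, -0.1874]  P^-=[1.3194 -0.1966 -0.3240; -0.1966 1.6672 0.0017; -0.3240 0.0017 0.8386]  S=[2.2638 -0.5502; -0.5502 2.1869]  K=[0.6732 0.1600; -0.1193 0.7154; -0.2119 0.0075]  nu=[-0.5880, -4.0817]  x^+=[1.3788, -2.8664, -0.0934]  P^+=[0.3559 -0.0106 -0.0196; -0.0106 0.4217 -0.1512; -0.0196 -0.1512 0.7351]
step 2: x^-=[1.9638, -3.4738, 0.1281]  P^-=[0.7531 -0.1025 -0.1334; -0.1025 0.6465 -0.0536; -0.1334 -0.0536 0.7694]  S=[1.4840 -0.2288; -0.2288 1.1691]  K=[0.5622 0.1185; -0.1063 0.5050; -0.1705 0.0505]  nu=[0.2579, 3.7812]  x^+=[2.5569, -1.5918, 0.2751]  P^+=[0.2982 -0.0217 0.0037; -0.0217 0.3070 -0.1312; 0.0037 -0.1312 0.7193]
step 3: x^-=[2.9370, -1.9402, 0.0690]  P^-=[0.6817 -0.0882 -0.1032; -0.0882 0.4978 -0.0171; -0.1032 -0.0171 0.7412]  S=[1.3843 -0.1894; -0.1894 1.0412]  K=[0.5402 0.1152; -0.1019 0.4397; -0.1592 0.0995]  nu=[-3.4371, 4.5963]  x^+=[1.6095, 0.4311, 1.0735]  P^+=[0.2875 -0.0220 0.0106; -0.0220 0.2652 -0.1003; 0.0106 -0.1003 0.6898]

P_post[1,2] = -0.1003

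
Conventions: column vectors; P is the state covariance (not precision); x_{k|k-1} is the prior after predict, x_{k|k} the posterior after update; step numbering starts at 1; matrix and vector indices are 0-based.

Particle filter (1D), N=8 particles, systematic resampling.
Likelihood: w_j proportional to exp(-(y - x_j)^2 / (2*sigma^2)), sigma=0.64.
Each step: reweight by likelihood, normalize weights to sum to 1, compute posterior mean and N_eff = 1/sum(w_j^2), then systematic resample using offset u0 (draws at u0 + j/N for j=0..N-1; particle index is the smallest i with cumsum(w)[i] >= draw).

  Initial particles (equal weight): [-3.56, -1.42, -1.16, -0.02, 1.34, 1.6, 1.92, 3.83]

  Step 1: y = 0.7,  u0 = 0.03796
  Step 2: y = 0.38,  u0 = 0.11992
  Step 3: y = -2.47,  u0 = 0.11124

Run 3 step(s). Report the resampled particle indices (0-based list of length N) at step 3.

resampled_idx = [0, 1, 1, 2, 3, 3, 4, 4]

step 1: w=[0.0000, 0.0025, 0.0087, 0.3141, 0.3587, 0.2200, 0.0961, 0.0000]  mean=0.9974  Neff=3.5085  idx=[3, 3, 3, 4, 4, 4, 5, 6]
step 2: w=[0.2248, 0.2248, 0.2248, 0.0887, 0.0887, 0.0887, 0.0444, 0.0151]  mean=0.4432  Neff=5.6374  idx=[0, 1, 1, 2, 2, 3, 5, 7]
step 3: w=[0.2000, 0.2000, 0.2000, 0.2000, 0.2000, 0.0000, 0.0000, 0.0000]  mean=-0.0200  Neff=5.0001  idx=[0, 1, 1, 2, 3, 3, 4, 4]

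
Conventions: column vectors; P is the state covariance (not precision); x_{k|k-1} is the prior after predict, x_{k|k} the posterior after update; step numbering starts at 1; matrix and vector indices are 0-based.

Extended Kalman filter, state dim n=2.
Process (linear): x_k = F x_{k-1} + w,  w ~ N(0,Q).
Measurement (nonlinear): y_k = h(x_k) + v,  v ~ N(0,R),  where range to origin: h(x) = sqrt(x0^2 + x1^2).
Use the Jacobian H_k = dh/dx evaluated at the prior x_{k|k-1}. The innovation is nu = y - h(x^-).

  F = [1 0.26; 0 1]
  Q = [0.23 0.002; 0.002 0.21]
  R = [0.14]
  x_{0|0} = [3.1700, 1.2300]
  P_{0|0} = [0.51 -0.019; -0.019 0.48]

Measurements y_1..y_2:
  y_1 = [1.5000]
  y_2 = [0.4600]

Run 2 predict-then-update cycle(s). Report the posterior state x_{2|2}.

step 1: x^-=[3.4898, 1.2300]  P^-=[0.7626 0.1078; 0.1078 0.6900]  H_jac=[0.9431 0.3324]  S=[0.9621]  K=[0.7847; 0.3441]  nu=[-2.2002]  x^+=[1.7632, 0.4730]  P^+=[0.1701 -0.1520; -0.1520 0.5761]
step 2: x^-=[1.8862, 0.4730]  P^-=[0.3600 -0.0002; -0.0002 0.7861]  H_jac=[0.9700 0.2432]  S=[0.5251]  K=[0.6649; 0.3638]  nu=[-1.4846]  x^+=[0.8991, -0.0671]  P^+=[0.1279 -0.1272; -0.1272 0.7166]

x_post = [0.8991, -0.0671]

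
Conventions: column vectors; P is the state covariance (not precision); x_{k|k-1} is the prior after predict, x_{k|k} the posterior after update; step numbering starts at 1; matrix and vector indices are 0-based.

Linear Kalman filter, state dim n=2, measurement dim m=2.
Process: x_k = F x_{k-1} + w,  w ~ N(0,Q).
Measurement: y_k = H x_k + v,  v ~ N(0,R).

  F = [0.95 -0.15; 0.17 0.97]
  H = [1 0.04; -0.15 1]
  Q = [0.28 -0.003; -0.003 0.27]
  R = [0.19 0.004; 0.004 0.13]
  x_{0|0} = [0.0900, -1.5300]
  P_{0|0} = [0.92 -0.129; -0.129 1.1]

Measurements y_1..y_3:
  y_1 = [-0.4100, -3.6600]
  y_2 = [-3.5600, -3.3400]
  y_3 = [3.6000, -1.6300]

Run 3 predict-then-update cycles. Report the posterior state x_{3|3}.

x_post = [1.9026, -1.9617]

step 1: x^-=[0.3150, -1.4688]  P^-=[1.1718 -0.1301; -0.1301 1.2890]  S=[1.3535 -0.2495; -0.2495 1.4844]  K=[0.8503 -0.0631; 0.1078 0.8996]  nu=[-0.6662, -2.1440]  x^+=[-0.1162, -3.4694]  P^+=[0.1605 0.0193; 0.0193 0.1203]
step 2: x^-=[0.4100, -3.3851]  P^-=[0.4221 0.0227; 0.0227 0.3942]  S=[0.6145 -0.0210; -0.0210 0.5269]  K=[0.6866 -0.0497; 0.0880 0.7452]  nu=[-3.8346, 0.1066]  x^+=[-2.2282, -3.6433]  P^+=[0.1296 0.0157; 0.0157 0.0996]
step 3: x^-=[-1.5703, -3.9128]  P^-=[0.3948 0.0175; 0.0175 0.3726]  S=[0.5867 -0.0229; -0.0229 0.5063]  K=[0.6719 -0.0520; 0.0839 0.7347]  nu=[5.3268, 2.0472]  x^+=[1.9026, -1.9617]  P^+=[0.1269 0.0150; 0.0150 0.0981]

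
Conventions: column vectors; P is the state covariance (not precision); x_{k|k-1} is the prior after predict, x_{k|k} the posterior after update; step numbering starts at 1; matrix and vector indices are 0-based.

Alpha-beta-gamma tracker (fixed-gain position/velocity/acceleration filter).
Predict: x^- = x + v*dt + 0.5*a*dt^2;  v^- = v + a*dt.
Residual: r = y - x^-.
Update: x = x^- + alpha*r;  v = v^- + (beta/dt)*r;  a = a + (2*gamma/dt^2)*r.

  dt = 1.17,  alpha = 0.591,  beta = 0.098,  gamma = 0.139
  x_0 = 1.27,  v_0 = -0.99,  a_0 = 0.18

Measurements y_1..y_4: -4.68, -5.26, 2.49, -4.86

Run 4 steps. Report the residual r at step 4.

step 1: x_pred=0.2349  r=-4.9149  x^+=-2.6698  v^+=-1.1911  a^+=-0.8181
step 2: x_pred=-4.6233  r=-0.6367  x^+=-4.9996  v^+=-2.2016  a^+=-0.9474
step 3: x_pred=-8.2240  r=10.7140  x^+=-1.8920  v^+=-2.4127  a^+=1.2284
step 4: x_pred=-3.8741  r=-0.9859  x^+=-4.4568  v^+=-1.0581  a^+=1.0282

resid = -0.9859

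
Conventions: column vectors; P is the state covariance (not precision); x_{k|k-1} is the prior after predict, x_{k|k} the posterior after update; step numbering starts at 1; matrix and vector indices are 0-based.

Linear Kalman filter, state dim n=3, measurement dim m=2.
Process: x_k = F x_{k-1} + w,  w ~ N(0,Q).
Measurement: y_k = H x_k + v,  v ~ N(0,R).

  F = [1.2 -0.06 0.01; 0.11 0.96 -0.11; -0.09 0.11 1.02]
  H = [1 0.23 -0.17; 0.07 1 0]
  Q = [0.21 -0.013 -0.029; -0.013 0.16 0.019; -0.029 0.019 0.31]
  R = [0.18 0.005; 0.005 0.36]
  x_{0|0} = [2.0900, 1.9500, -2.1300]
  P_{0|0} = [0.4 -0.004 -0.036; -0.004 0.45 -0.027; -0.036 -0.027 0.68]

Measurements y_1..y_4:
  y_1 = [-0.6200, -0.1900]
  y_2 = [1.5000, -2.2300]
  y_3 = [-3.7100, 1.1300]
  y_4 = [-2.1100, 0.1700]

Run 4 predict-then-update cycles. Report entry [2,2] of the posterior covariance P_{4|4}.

step 1: x^-=[2.3697, 2.3362, -2.1462]  P^-=[0.7874 0.0128 -0.1112; 0.0128 0.5935 -0.0439; -0.1112 -0.0439 1.0268]  S=[1.0756 0.2185; 0.2185 0.9592]  K=[0.7738 -0.1054; 0.0209 0.6150; -0.2769 0.0091]  nu=[-3.8919, -2.6921]  x^+=[-0.3580, 0.5994, -1.0931]  P^+=[0.1684 -0.0459 0.1123; -0.0459 0.2247 -0.0060; 0.1123 -0.0060 0.9453]
step 2: x^-=[-0.4765, 0.6563, -1.0168]  P^-=[0.4627 -0.0721 0.0924; -0.0721 0.3694 -0.0536; 0.0924 -0.0536 1.2766]  S=[0.6388 0.0571; 0.0571 0.7216]  K=[0.6836 -0.1091; -0.0108 0.5058; -0.2101 -0.0488]  nu=[1.6527, -2.8529]  x^+=[0.9646, -0.8046, -1.2250]  P^+=[0.1641 -0.0474 0.1809; -0.0474 0.1854 -0.0313; 0.1809 -0.0313 1.2455]
step 3: x^-=[1.1935, -0.5315, -1.4248]  P^-=[0.4583 -0.0818 0.1813; -0.0818 0.3401 -0.1074; 0.1813 -0.1074 1.5701]  S=[0.6108 0.0483; 0.0483 0.6909]  K=[0.6785 -0.1194; -0.0143 0.4850; -0.1707 -0.1252]  nu=[-5.0235, 1.5780]  x^+=[-2.4035, 0.3056, -0.7650]  P^+=[0.1751 -0.0518 0.2449; -0.0518 0.1781 -0.0631; 0.2449 -0.0631 1.5394]
step 4: x^-=[-2.9102, 0.1132, -0.5304]  P^-=[0.4763 -0.0943 0.2628; -0.0943 0.3414 -0.1639; 0.2628 -0.1639 1.8571]  S=[0.6082 0.0458; 0.0458 0.6905]  K=[0.6842 -0.1336; -0.0167 0.4859; -0.1338 -0.2018]  nu=[0.6840, 0.2606]  x^+=[-2.4770, 0.2283, -0.6745]  P^+=[0.1877 -0.0578 0.3053; -0.0578 0.1789 -0.0947; 0.3053 -0.0947 1.8156]

P_post[2,2] = 1.8156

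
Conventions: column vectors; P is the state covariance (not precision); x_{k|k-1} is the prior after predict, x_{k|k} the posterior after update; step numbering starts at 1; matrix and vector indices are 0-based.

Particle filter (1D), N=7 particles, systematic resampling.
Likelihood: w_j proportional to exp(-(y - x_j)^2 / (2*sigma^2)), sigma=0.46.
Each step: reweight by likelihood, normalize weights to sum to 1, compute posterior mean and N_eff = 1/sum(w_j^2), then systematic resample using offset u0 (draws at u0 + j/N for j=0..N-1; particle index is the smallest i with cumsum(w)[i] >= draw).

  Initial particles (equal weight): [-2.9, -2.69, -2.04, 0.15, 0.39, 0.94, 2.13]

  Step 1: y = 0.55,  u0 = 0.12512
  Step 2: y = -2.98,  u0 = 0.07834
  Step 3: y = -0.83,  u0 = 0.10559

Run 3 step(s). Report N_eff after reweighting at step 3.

N_eff = 7.0000

step 1: w=[0.0000, 0.0000, 0.0000, 0.2944, 0.4045, 0.3000, 0.0012]  mean=0.4864  Neff=2.9391  idx=[3, 3, 4, 4, 4, 5, 5]
step 2: w=[0.4819, 0.4819, 0.0121, 0.0121, 0.0121, 0.0000, 0.0000]  mean=0.1587  Neff=2.1512  idx=[0, 0, 0, 1, 1, 1, 1]
step 3: w=[0.1429, 0.1429, 0.1429, 0.1429, 0.1429, 0.1429, 0.1429]  mean=0.1500  Neff=7.0000  idx=[0, 1, 2, 3, 4, 5, 6]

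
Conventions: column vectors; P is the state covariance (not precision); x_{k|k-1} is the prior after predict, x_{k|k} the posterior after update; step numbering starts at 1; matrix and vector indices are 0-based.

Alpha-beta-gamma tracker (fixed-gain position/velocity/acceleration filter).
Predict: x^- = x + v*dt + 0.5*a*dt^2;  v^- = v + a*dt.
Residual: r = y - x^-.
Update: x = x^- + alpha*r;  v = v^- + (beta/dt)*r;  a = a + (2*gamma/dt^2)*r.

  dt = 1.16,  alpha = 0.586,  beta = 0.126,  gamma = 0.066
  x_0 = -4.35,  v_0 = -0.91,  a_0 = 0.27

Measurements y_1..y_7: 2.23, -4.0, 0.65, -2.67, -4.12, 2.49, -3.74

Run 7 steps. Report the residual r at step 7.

resid = -6.8837

step 1: x_pred=-5.2239  r=7.4539  x^+=-0.8559  v^+=0.2129  a^+=1.0012
step 2: x_pred=0.0646  r=-4.0646  x^+=-2.3173  v^+=0.9328  a^+=0.6025
step 3: x_pred=-0.8299  r=1.4799  x^+=0.0373  v^+=1.7924  a^+=0.7477
step 4: x_pred=2.6195  r=-5.2895  x^+=-0.4801  v^+=2.0851  a^+=0.2288
step 5: x_pred=2.0925  r=-6.2125  x^+=-1.5480  v^+=1.6757  a^+=-0.3807
step 6: x_pred=0.1397  r=2.3503  x^+=1.5170  v^+=1.4894  a^+=-0.1501
step 7: x_pred=3.1437  r=-6.8837  x^+=-0.8901  v^+=0.5676  a^+=-0.8254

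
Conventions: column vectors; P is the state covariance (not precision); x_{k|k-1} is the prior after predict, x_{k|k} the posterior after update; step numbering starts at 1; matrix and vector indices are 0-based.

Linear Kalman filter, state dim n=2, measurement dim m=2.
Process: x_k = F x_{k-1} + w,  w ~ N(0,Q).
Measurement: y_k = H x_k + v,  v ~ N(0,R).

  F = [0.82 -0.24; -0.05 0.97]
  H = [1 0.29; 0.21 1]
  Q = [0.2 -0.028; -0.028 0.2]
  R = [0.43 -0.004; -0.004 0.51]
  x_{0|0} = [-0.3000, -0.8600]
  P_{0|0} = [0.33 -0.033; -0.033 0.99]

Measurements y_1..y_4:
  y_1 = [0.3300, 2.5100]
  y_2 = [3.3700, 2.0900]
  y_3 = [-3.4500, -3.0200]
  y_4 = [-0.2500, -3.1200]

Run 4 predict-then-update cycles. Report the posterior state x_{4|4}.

x_post = [-0.1326, -1.5954]

step 1: x^-=[-0.0396, -0.8192]  P^-=[0.4919 -0.2986; -0.2986 1.1355]  S=[0.8442 0.1118; 0.1118 1.5418]  K=[0.5017 -0.1631; -0.0564 0.6999]  nu=[0.6072, 3.3375]  x^+=[-0.2792, 1.4825]  P^+=[0.2567 -0.1391; -0.1391 0.3864]
step 2: x^-=[-0.5848, 1.4520]  P^-=[0.4496 -0.2408; -0.2408 0.5777]  S=[0.7885 0.0025; 0.0025 1.0064]  K=[0.4821 -0.1466; -0.0946 0.5240]  nu=[3.5337, 0.7608]  x^+=[1.0073, 1.5166]  P^+=[0.2451 -0.1282; -0.1282 0.2945]
step 3: x^-=[0.4620, 1.4207]  P^-=[0.4322 -0.2101; -0.2101 0.4902]  S=[0.7816 0.0060; 0.0060 0.9310]  K=[0.4760 -0.1313; -0.0906 0.4797]  nu=[-4.3240, -4.5377]  x^+=[-1.0008, -0.3642]  P^+=[0.2398 -0.1192; -0.1192 0.2700]
step 4: x^-=[-0.7332, -0.3032]  P^-=[0.4237 -0.1969; -0.1969 0.4662]  S=[0.7787 0.0113; 0.0113 0.9122]  K=[0.4726 -0.1242; -0.0860 0.4668]  nu=[0.5712, -2.6628]  x^+=[-0.1326, -1.5954]  P^+=[0.2371 -0.1150; -0.1150 0.2626]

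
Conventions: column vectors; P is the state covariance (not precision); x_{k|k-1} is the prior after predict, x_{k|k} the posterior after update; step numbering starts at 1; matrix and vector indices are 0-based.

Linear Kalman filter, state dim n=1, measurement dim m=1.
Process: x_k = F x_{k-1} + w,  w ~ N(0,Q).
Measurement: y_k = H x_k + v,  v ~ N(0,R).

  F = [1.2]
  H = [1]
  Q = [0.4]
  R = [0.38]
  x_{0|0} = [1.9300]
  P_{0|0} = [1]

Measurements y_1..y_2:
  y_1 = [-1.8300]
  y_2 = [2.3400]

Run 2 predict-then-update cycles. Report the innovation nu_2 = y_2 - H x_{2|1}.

innov = [3.6844]

step 1: x^-=[2.3160]  P^-=[1.8400]  S=[2.2200]  K=[0.8288]  nu=[-4.1460]  x^+=[-1.1203]  P^+=[0.3150]
step 2: x^-=[-1.3444]  P^-=[0.8535]  S=[1.2335]  K=[0.6919]  nu=[3.6844]  x^+=[1.2050]  P^+=[0.2629]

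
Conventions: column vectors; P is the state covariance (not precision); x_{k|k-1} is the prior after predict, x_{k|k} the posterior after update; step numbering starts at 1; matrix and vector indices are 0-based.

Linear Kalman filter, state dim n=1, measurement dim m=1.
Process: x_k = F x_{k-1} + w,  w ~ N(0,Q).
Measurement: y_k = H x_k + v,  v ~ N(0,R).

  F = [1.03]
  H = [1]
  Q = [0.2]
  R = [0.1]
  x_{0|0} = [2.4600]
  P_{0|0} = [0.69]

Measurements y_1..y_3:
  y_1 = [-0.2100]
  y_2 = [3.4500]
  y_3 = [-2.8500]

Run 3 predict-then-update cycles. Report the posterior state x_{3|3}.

x_post = [-1.3945]

step 1: x^-=[2.5338]  P^-=[0.9320]  S=[1.0320]  K=[0.9031]  nu=[-2.7438]  x^+=[0.0559]  P^+=[0.0903]
step 2: x^-=[0.0575]  P^-=[0.2958]  S=[0.3958]  K=[0.7474]  nu=[3.3925]  x^+=[2.5929]  P^+=[0.0747]
step 3: x^-=[2.6707]  P^-=[0.2793]  S=[0.3793]  K=[0.7363]  nu=[-5.5207]  x^+=[-1.3945]  P^+=[0.0736]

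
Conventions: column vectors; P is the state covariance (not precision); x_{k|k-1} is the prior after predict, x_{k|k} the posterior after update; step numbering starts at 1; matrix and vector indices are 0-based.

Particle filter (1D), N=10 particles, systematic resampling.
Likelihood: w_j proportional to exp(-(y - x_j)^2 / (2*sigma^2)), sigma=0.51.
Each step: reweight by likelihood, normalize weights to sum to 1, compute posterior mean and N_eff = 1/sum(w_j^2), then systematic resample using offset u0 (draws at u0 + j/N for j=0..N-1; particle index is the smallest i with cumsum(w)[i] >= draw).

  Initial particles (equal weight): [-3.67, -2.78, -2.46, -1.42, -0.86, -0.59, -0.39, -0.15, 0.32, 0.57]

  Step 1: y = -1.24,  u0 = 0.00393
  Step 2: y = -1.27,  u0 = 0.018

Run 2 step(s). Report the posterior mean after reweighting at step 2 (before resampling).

post_mean = -1.0737

step 1: w=[0.0000, 0.0041, 0.0222, 0.3654, 0.2947, 0.1726, 0.0970, 0.0396, 0.0036, 0.0007]  mean=-0.9825  Neff=3.8215  idx=[1, 3, 3, 3, 4, 4, 4, 5, 5, 6]
step 2: w=[0.0020, 0.1569, 0.1569, 0.1569, 0.1186, 0.1186, 0.1186, 0.0673, 0.0673, 0.0370]  mean=-1.0737  Neff=7.9090  idx=[1, 1, 2, 3, 3, 4, 5, 6, 6, 8]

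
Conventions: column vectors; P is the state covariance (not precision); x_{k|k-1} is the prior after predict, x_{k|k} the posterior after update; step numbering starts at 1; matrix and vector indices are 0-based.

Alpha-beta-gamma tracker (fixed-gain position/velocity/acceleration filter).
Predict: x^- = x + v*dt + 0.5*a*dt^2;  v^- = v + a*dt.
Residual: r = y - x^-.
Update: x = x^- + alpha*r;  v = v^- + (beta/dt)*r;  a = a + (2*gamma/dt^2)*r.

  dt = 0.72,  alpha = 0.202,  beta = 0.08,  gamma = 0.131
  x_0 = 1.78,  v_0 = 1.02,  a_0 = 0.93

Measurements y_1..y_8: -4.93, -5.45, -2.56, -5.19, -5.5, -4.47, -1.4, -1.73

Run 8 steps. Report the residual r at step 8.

step 1: x_pred=2.7555  r=-7.6855  x^+=1.2030  v^+=0.8357  a^+=-2.9542
step 2: x_pred=1.0389  r=-6.4889  x^+=-0.2718  v^+=-2.0124  a^+=-6.2338
step 3: x_pred=-3.3365  r=0.7765  x^+=-3.1797  v^+=-6.4144  a^+=-5.8413
step 4: x_pred=-9.3121  r=4.1221  x^+=-8.4794  v^+=-10.1621  a^+=-3.7580
step 5: x_pred=-16.7702  r=11.2702  x^+=-14.4936  v^+=-11.6156  a^+=1.9380
step 6: x_pred=-22.3546  r=17.8846  x^+=-18.7419  v^+=-8.2331  a^+=10.9769
step 7: x_pred=-21.8245  r=20.4245  x^+=-17.6987  v^+=1.9397  a^+=21.2994
step 8: x_pred=-10.7813  r=9.0513  x^+=-8.9530  v^+=18.2810  a^+=25.8740

resid = 9.0513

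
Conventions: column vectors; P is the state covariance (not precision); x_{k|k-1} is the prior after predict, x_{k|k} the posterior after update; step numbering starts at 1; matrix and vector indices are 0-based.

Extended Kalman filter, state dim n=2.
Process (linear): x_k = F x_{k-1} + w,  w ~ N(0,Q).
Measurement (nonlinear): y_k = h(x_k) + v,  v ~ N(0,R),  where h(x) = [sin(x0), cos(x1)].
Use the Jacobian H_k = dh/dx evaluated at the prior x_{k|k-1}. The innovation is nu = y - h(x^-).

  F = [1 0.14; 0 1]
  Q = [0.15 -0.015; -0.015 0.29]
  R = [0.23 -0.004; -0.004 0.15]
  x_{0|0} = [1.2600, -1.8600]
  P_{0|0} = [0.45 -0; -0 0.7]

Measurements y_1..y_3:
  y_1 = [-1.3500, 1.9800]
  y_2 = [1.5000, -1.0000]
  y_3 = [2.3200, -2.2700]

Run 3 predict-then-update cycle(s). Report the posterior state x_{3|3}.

x_post = [1.9741, 3.7822]

step 1: x^-=[0.9996, -1.8600]  P^-=[0.6137 0.0830; 0.0830 0.9900]  H_jac=[0.5406 0.0000; 0.0000 0.9585]  S=[0.4094 0.0390; 0.0390 1.0595]  K=[0.8062 0.0454; 0.0244 0.8947]  nu=[-2.1913, 2.2652]  x^+=[-0.6641, 0.1133]  P^+=[0.3426 0.0037; 0.0037 0.1399]
step 2: x^-=[-0.6482, 0.1133]  P^-=[0.4964 0.0083; 0.0083 0.4299]  H_jac=[0.7972 0.0000; 0.0000 -0.1131]  S=[0.5455 -0.0048; -0.0048 0.1555]  K=[0.7256 0.0161; 0.0095 -0.3124]  nu=[2.1037, -1.9936]  x^+=[0.8462, 0.7560]  P^+=[0.2093 0.0043; 0.0043 0.4147]
step 3: x^-=[0.9521, 0.7560]  P^-=[0.3686 0.0473; 0.0473 0.7047]  H_jac=[0.5800 0.0000; 0.0000 -0.6860]  S=[0.3540 -0.0228; -0.0228 0.4816]  K=[0.6014 -0.0389; 0.0129 -1.0031]  nu=[1.5054, -2.9976]  x^+=[1.9741, 3.7822]  P^+=[0.2388 0.0120; 0.0120 0.2194]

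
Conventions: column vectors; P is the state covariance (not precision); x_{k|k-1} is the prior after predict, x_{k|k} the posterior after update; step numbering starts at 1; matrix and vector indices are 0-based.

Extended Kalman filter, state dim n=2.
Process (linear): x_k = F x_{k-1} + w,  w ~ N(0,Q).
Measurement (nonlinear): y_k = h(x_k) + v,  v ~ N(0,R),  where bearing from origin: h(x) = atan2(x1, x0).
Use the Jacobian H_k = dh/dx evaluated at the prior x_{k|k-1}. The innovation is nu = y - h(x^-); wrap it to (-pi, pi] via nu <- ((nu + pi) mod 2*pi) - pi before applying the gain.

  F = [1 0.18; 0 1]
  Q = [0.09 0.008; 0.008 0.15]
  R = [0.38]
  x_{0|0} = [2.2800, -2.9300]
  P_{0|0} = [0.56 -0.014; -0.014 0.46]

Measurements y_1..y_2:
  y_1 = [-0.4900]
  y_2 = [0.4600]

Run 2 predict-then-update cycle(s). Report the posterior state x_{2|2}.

step 1: x^-=[1.7526, -2.9300]  P^-=[0.6599 0.0768; 0.0768 0.6100]  H_jac=[0.2514 0.1504]  S=[0.4413]  K=[0.4020; 0.2516]  nu=[0.5417]  x^+=[1.9704, -2.7937]  P^+=[0.5885 0.0322; 0.0322 0.5821]
step 2: x^-=[1.4675, -2.7937]  P^-=[0.7090 0.1449; 0.1449 0.7321]  H_jac=[0.2805 0.1474]  S=[0.4637]  K=[0.4750; 0.3204]  nu=[1.5471]  x^+=[2.2024, -2.2981]  P^+=[0.6044 0.0744; 0.0744 0.6845]

x_post = [2.2024, -2.2981]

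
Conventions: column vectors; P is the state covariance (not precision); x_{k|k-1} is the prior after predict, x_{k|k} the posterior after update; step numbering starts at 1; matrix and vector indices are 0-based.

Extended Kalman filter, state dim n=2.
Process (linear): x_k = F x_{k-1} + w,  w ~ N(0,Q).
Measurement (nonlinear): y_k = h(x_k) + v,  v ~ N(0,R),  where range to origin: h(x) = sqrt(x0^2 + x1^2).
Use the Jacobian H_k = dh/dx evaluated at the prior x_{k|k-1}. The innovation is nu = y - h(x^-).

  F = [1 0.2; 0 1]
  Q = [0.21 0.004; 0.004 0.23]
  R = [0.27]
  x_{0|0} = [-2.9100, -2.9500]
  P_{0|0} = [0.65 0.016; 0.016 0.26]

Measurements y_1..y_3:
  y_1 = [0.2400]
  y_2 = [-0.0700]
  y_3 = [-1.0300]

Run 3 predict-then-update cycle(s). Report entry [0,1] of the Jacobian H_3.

H_jac[0,1] = -0.6184

step 1: x^-=[-3.5000, -2.9500]  P^-=[0.8768 0.0720; 0.0720 0.4900]  H_jac=[-0.7646 -0.6445]  S=[1.0571]  K=[-0.6781; -0.3508]  nu=[-4.3374]  x^+=[-0.5588, -1.4284]  P^+=[0.3907 -0.1795; -0.1795 0.3599]
step 2: x^-=[-0.8445, -1.4284]  P^-=[0.5433 -0.1035; -0.1035 0.5899]  H_jac=[-0.5089 -0.8608]  S=[0.7572]  K=[-0.2475; -0.6011]  nu=[-1.7294]  x^+=[-0.4164, -0.3889]  P^+=[0.4969 -0.2161; -0.2161 0.3163]
step 3: x^-=[-0.4942, -0.3889]  P^-=[0.6331 -0.1489; -0.1489 0.5463]  H_jac=[-0.7859 -0.6184]  S=[0.7252]  K=[-0.5591; -0.3045]  nu=[-1.6588]  x^+=[0.4333, 0.1163]  P^+=[0.4064 -0.2724; -0.2724 0.4791]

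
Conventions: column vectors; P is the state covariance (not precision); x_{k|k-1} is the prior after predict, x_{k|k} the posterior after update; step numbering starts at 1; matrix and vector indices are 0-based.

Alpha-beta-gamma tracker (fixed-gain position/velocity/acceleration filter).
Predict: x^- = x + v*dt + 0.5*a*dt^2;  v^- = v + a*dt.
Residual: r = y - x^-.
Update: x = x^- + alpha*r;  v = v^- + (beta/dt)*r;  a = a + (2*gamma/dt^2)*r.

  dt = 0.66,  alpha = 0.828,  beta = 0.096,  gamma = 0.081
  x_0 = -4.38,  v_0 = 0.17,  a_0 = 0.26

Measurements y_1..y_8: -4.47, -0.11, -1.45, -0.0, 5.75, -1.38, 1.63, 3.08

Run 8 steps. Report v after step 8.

step 1: x_pred=-4.2112  r=-0.2588  x^+=-4.4255  v^+=0.3040  a^+=0.1637
step 2: x_pred=-4.1892  r=4.0792  x^+=-0.8116  v^+=1.0054  a^+=1.6808
step 3: x_pred=0.2180  r=-1.6680  x^+=-1.1631  v^+=1.8721  a^+=1.0605
step 4: x_pred=0.3034  r=-0.3034  x^+=0.0522  v^+=2.5279  a^+=0.9476
step 5: x_pred=1.9270  r=3.8230  x^+=5.0924  v^+=3.7094  a^+=2.3694
step 6: x_pred=8.0567  r=-9.4367  x^+=0.2431  v^+=3.9006  a^+=-1.1401
step 7: x_pred=2.5692  r=-0.9392  x^+=1.7915  v^+=3.0115  a^+=-1.4894
step 8: x_pred=3.4547  r=-0.3747  x^+=3.1445  v^+=1.9740  a^+=-1.6287

v_post = 1.9740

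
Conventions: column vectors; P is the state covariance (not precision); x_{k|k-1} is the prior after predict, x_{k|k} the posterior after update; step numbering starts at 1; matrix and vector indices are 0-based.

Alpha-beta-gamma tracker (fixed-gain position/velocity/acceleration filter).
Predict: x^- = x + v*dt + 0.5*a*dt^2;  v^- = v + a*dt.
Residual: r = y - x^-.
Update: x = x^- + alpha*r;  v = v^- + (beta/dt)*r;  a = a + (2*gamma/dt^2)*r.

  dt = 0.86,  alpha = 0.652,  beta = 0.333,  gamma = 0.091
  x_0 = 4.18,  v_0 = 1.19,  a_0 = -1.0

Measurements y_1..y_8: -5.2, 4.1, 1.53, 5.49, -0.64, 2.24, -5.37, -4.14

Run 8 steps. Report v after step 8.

step 1: x_pred=4.8336  r=-10.0336  x^+=-1.7083  v^+=-3.5551  a^+=-3.4691
step 2: x_pred=-6.0486  r=10.1486  x^+=0.5683  v^+=-2.6089  a^+=-0.9717
step 3: x_pred=-2.0347  r=3.5647  x^+=0.2895  v^+=-2.0643  a^+=-0.0945
step 4: x_pred=-1.5207  r=7.0107  x^+=3.0503  v^+=0.5691  a^+=1.6307
step 5: x_pred=4.1427  r=-4.7827  x^+=1.0244  v^+=0.1195  a^+=0.4538
step 6: x_pred=1.2950  r=0.9450  x^+=1.9111  v^+=0.8757  a^+=0.6863
step 7: x_pred=2.9180  r=-8.2880  x^+=-2.4858  v^+=-1.7433  a^+=-1.3532
step 8: x_pred=-4.4854  r=0.3454  x^+=-4.2602  v^+=-2.7733  a^+=-1.2682

v_post = -2.7733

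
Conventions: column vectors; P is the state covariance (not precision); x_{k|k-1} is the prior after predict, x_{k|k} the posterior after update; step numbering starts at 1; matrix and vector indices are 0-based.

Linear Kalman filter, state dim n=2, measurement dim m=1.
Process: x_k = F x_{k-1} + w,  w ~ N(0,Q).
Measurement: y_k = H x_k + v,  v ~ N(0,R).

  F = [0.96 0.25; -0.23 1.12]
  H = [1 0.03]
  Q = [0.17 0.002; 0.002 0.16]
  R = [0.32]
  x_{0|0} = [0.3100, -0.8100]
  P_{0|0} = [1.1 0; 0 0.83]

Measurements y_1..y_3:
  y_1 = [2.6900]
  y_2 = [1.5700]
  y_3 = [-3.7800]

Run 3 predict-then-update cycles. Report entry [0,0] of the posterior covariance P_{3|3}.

P_post[0,0] = 0.1858

step 1: x^-=[0.0951, -0.9785]  P^-=[1.2356 -0.0085; -0.0085 1.2593]  S=[1.5563]  K=[0.7938; 0.0188]  nu=[2.6243]  x^+=[2.1783, -0.9291]  P^+=[0.2550 -0.0317; -0.0317 1.2588]
step 2: x^-=[1.8589, -1.5416]  P^-=[0.4684 0.2659; 0.2659 1.7689]  S=[0.8060]  K=[0.5911; 0.3957]  nu=[-0.2426]  x^+=[1.7155, -1.6376]  P^+=[0.1868 0.0773; 0.0773 1.6427]
step 3: x^-=[1.2374, -2.2287]  P^-=[0.4820 0.4994; 0.4994 2.1906]  S=[0.8339]  K=[0.5959; 0.6777]  nu=[-4.9506]  x^+=[-1.7128, -5.5836]  P^+=[0.1858 0.1626; 0.1626 1.8076]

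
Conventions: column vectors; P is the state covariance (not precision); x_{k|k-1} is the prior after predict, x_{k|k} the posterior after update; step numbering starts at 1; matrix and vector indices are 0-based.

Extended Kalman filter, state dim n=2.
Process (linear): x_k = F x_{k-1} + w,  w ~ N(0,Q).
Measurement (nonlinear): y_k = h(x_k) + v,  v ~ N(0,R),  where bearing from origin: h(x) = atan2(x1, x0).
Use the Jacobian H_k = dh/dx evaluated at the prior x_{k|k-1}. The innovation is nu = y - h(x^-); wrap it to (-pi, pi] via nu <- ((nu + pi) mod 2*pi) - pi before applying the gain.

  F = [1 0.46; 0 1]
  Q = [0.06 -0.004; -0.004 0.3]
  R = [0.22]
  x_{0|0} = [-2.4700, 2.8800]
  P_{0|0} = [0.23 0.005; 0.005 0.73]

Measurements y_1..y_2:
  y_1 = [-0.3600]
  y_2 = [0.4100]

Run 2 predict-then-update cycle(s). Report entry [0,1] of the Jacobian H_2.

H_jac[0,1] = 0.0873

step 1: x^-=[-1.1452, 2.8800]  P^-=[0.4491 0.3368; 0.3368 1.0300]  H_jac=[-0.2998 -0.1192]  S=[0.2991]  K=[-0.5844; -0.7482]  nu=[-2.3093]  x^+=[0.2044, 4.6078]  P^+=[0.3469 0.2060; 0.2060 0.8626]
step 2: x^-=[2.3240, 4.6078]  P^-=[0.7790 0.5988; 0.5988 1.1626]  H_jac=[-0.1730 0.0873]  S=[0.2341]  K=[-0.3525; -0.0092]  nu=[-0.6937]  x^+=[2.5685, 4.6142]  P^+=[0.7499 0.5980; 0.5980 1.1626]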